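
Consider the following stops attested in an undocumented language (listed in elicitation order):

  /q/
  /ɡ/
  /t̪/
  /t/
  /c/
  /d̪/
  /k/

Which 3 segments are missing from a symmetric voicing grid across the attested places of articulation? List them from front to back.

/d/, /ɟ/, /ɢ/

Voiceless: /t̪/ (dental), /t/ (alveolar), /c/ (palatal), /k/ (velar), /q/ (uvular).
Voiced: /d̪/ (dental), /ɡ/ (velar).
Gaps, from front to back: alveolar lacks voiced (/d/); palatal lacks voiced (/ɟ/); uvular lacks voiced (/ɢ/).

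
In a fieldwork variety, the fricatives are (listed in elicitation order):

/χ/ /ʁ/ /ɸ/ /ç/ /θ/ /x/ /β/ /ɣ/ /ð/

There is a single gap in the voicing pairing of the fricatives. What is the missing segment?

/ʝ/

Voiceless: /ɸ/ (bilabial), /θ/ (dental), /ç/ (palatal), /x/ (velar), /χ/ (uvular).
Voiced: /β/ (bilabial), /ð/ (dental), /ɣ/ (velar), /ʁ/ (uvular).
The palatal row has no voiced member, so the gap is the voiced palatal fricative /ʝ/.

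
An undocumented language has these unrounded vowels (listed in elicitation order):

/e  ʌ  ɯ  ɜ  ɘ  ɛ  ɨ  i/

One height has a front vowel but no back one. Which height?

height            front     central   back    
high              i         ɨ         ɯ       
high-mid          e         ɘ         —       
low-mid           ɛ         ɜ         ʌ       
Every height has a back member except high-mid, where /ɤ/ would be expected.

high-mid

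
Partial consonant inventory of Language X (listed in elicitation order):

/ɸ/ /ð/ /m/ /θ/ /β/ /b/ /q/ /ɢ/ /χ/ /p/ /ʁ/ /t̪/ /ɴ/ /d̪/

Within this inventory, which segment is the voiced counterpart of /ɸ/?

/β/

/ɸ/ is a voiceless bilabial fricative.
The voiced counterpart is a voiced bilabial fricative — in this inventory, /β/.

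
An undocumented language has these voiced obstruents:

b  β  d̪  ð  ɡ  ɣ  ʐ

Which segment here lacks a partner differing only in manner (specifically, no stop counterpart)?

/ʐ/

Bilabial: /b/ ~ /β/
Dental: /d̪/ ~ /ð/
Velar: /ɡ/ ~ /ɣ/
Retroflex: only /ʐ/ (fricative); no stop partner.
So /ʐ/ is the unpaired segment.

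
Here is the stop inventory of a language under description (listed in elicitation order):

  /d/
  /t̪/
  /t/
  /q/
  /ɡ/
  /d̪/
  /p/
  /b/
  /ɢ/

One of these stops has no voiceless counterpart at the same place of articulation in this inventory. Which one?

Bilabial: /p/ ~ /b/
Dental: /t̪/ ~ /d̪/
Alveolar: /t/ ~ /d/
Uvular: /q/ ~ /ɢ/
Velar: only /ɡ/ (voiced); no voiceless partner.
So /ɡ/ is the unpaired segment.

/ɡ/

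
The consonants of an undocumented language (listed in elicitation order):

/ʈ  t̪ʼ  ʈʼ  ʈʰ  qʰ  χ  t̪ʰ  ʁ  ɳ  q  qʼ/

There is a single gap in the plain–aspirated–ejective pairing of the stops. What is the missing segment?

place of articulation  plain     aspirated  ejective
dental            —         t̪ʰ       t̪ʼ     
retroflex         ʈ         ʈʰ        ʈʼ      
uvular            q         qʰ        qʼ      
The dental row has no plain member, so the gap is the plain dental stop /t̪/.

/t̪/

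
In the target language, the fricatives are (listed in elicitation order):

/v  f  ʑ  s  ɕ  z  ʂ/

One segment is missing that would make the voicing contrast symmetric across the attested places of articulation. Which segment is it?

/ʐ/

Voiceless: /f/ (labiodental), /s/ (alveolar), /ʂ/ (retroflex), /ɕ/ (alveolo-palatal).
Voiced: /v/ (labiodental), /z/ (alveolar), /ʑ/ (alveolo-palatal).
The retroflex row has no voiced member, so the gap is the voiced retroflex fricative /ʐ/.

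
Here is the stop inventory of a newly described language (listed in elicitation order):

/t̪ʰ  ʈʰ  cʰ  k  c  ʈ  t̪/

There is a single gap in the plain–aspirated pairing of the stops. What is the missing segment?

/kʰ/

dental: plain /t̪/, aspirated /t̪ʰ/.
retroflex: plain /ʈ/, aspirated /ʈʰ/.
palatal: plain /c/, aspirated /cʰ/.
velar: plain /k/, aspirated —.
The velar row has no aspirated member, so the gap is the aspirated velar stop /kʰ/.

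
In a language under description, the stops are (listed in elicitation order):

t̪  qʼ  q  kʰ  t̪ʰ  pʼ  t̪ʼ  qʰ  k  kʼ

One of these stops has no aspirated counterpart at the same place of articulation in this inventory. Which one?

Dental: /t̪/ ~ /t̪ʰ/ ~ /t̪ʼ/
Velar: /k/ ~ /kʰ/ ~ /kʼ/
Uvular: /q/ ~ /qʰ/ ~ /qʼ/
Bilabial: only /pʼ/ (ejective); no aspirated partner.
So /pʼ/ is the unpaired segment.

/pʼ/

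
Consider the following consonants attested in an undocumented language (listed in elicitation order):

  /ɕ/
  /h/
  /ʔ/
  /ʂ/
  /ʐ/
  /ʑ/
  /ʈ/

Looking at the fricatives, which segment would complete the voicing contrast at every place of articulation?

place of articulation  voiceless  voiced  
retroflex         ʂ         ʐ       
alveolo-palatal   ɕ         ʑ       
glottal           h         —       
The glottal row has no voiced member, so the gap is the voiced glottal fricative /ɦ/.

/ɦ/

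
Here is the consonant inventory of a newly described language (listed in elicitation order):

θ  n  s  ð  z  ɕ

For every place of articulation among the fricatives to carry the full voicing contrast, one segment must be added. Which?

/ʑ/

dental: voiceless /θ/, voiced /ð/.
alveolar: voiceless /s/, voiced /z/.
alveolo-palatal: voiceless /ɕ/, voiced —.
The alveolo-palatal row has no voiced member, so the gap is the voiced alveolo-palatal fricative /ʑ/.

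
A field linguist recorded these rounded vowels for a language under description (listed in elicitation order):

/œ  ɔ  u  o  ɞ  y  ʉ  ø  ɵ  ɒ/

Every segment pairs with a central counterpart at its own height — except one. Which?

/ɒ/

High: /y/ ~ /ʉ/ ~ /u/
High-mid: /ø/ ~ /ɵ/ ~ /o/
Low-mid: /œ/ ~ /ɞ/ ~ /ɔ/
Low: only /ɒ/ (back); no central partner.
So /ɒ/ is the unpaired segment.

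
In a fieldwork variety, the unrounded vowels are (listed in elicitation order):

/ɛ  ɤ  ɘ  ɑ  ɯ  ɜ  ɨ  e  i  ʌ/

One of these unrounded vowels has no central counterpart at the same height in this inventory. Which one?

/ɑ/

High: /i/ ~ /ɨ/ ~ /ɯ/
High-mid: /e/ ~ /ɘ/ ~ /ɤ/
Low-mid: /ɛ/ ~ /ɜ/ ~ /ʌ/
Low: only /ɑ/ (back); no central partner.
So /ɑ/ is the unpaired segment.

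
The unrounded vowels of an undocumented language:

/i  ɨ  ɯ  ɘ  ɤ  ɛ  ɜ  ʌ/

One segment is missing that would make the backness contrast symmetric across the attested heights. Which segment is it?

Front: /i/ (high), /ɛ/ (low-mid).
Central: /ɨ/ (high), /ɘ/ (high-mid), /ɜ/ (low-mid).
Back: /ɯ/ (high), /ɤ/ (high-mid), /ʌ/ (low-mid).
The high-mid row has no front member, so the gap is the high-mid front unrounded vowel /e/.

/e/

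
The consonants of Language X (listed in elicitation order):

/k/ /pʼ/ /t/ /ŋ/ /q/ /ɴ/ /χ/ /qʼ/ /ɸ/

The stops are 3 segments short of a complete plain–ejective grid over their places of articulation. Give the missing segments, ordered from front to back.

place of articulation  plain     ejective
bilabial          —         pʼ      
alveolar          t         —       
velar             k         —       
uvular            q         qʼ      
Gaps, from front to back: bilabial lacks plain (/p/); alveolar lacks ejective (/tʼ/); velar lacks ejective (/kʼ/).

/p/, /tʼ/, /kʼ/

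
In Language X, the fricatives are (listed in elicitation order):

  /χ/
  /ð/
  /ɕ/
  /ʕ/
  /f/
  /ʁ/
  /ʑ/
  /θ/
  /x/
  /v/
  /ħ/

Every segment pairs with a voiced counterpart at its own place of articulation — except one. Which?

/x/

Labiodental: /f/ ~ /v/
Dental: /θ/ ~ /ð/
Alveolo-palatal: /ɕ/ ~ /ʑ/
Uvular: /χ/ ~ /ʁ/
Pharyngeal: /ħ/ ~ /ʕ/
Velar: only /x/ (voiceless); no voiced partner.
So /x/ is the unpaired segment.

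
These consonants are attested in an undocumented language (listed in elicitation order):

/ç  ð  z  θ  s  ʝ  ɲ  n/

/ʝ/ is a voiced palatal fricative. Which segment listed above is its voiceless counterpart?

/ç/

The voiceless counterpart is a voiceless palatal fricative — in this inventory, /ç/.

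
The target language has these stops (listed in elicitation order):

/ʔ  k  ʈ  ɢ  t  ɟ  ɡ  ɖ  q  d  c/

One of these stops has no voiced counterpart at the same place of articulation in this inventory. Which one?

/ʔ/

Alveolar: /t/ ~ /d/
Retroflex: /ʈ/ ~ /ɖ/
Palatal: /c/ ~ /ɟ/
Velar: /k/ ~ /ɡ/
Uvular: /q/ ~ /ɢ/
Glottal: only /ʔ/ (voiceless); no voiced partner.
So /ʔ/ is the unpaired segment.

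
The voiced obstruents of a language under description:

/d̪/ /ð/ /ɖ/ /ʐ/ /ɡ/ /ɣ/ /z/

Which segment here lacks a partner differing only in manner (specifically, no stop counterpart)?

/z/

Dental: /d̪/ ~ /ð/
Retroflex: /ɖ/ ~ /ʐ/
Velar: /ɡ/ ~ /ɣ/
Alveolar: only /z/ (fricative); no stop partner.
So /z/ is the unpaired segment.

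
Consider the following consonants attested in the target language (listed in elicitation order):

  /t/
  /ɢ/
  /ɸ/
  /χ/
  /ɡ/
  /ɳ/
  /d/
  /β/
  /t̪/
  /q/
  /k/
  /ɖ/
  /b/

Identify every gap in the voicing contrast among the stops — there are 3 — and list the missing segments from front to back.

place of articulation  voiceless  voiced  
bilabial          —         b       
dental            t̪        —       
alveolar          t         d       
retroflex         —         ɖ       
velar             k         ɡ       
uvular            q         ɢ       
Gaps, from front to back: bilabial lacks voiceless (/p/); dental lacks voiced (/d̪/); retroflex lacks voiceless (/ʈ/).

/p/, /d̪/, /ʈ/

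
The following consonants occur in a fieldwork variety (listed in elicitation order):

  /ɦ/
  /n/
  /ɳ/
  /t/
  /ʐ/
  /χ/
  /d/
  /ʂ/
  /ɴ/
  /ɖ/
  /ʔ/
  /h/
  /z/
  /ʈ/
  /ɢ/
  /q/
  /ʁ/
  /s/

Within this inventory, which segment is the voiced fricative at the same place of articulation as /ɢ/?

/ɢ/ is a voiced uvular stop.
The voiced fricative at the same place is a voiced uvular fricative — in this inventory, /ʁ/.

/ʁ/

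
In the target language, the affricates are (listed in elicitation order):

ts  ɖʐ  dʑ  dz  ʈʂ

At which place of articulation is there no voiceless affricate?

alveolo-palatal

alveolar: voiceless /ts/, voiced /dz/.
retroflex: voiceless /ʈʂ/, voiced /ɖʐ/.
alveolo-palatal: voiceless —, voiced /dʑ/.
Every place of articulation has a voiceless member except alveolo-palatal, where /tɕ/ would be expected.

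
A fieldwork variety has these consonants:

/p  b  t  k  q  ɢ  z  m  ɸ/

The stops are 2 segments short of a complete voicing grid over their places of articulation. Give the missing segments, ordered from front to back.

/d/, /ɡ/

bilabial: voiceless /p/, voiced /b/.
alveolar: voiceless /t/, voiced —.
velar: voiceless /k/, voiced —.
uvular: voiceless /q/, voiced /ɢ/.
Gaps, from front to back: alveolar lacks voiced (/d/); velar lacks voiced (/ɡ/).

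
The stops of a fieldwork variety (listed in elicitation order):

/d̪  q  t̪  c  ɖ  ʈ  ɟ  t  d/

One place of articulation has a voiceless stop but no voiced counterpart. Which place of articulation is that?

uvular

Voiceless: /t̪/ (dental), /t/ (alveolar), /ʈ/ (retroflex), /c/ (palatal), /q/ (uvular).
Voiced: /d̪/ (dental), /d/ (alveolar), /ɖ/ (retroflex), /ɟ/ (palatal).
Every place of articulation has a voiced member except uvular, where /ɢ/ would be expected.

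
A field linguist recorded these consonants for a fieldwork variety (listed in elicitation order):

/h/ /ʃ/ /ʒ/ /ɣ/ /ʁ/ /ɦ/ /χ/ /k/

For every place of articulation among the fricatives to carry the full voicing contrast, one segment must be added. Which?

postalveolar: voiceless /ʃ/, voiced /ʒ/.
velar: voiceless —, voiced /ɣ/.
uvular: voiceless /χ/, voiced /ʁ/.
glottal: voiceless /h/, voiced /ɦ/.
The velar row has no voiceless member, so the gap is the voiceless velar fricative /x/.

/x/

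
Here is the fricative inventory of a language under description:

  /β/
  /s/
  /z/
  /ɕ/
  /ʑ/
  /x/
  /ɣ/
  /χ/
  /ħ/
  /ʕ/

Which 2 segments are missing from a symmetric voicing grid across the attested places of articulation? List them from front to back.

Voiceless: /s/ (alveolar), /ɕ/ (alveolo-palatal), /x/ (velar), /χ/ (uvular), /ħ/ (pharyngeal).
Voiced: /β/ (bilabial), /z/ (alveolar), /ʑ/ (alveolo-palatal), /ɣ/ (velar), /ʕ/ (pharyngeal).
Gaps, from front to back: bilabial lacks voiceless (/ɸ/); uvular lacks voiced (/ʁ/).

/ɸ/, /ʁ/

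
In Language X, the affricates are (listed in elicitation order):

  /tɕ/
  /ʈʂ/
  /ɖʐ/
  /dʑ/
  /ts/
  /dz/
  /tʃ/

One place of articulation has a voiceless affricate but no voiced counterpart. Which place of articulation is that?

postalveolar

Voiceless: /ts/ (alveolar), /tʃ/ (postalveolar), /ʈʂ/ (retroflex), /tɕ/ (alveolo-palatal).
Voiced: /dz/ (alveolar), /ɖʐ/ (retroflex), /dʑ/ (alveolo-palatal).
Every place of articulation has a voiced member except postalveolar, where /dʒ/ would be expected.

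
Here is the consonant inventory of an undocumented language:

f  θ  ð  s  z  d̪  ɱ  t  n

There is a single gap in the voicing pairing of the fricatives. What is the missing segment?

labiodental: voiceless /f/, voiced —.
dental: voiceless /θ/, voiced /ð/.
alveolar: voiceless /s/, voiced /z/.
The labiodental row has no voiced member, so the gap is the voiced labiodental fricative /v/.

/v/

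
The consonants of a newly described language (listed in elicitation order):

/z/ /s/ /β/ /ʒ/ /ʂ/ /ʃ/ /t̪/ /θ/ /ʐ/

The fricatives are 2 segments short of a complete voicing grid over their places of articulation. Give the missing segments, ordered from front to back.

bilabial: voiceless —, voiced /β/.
dental: voiceless /θ/, voiced —.
alveolar: voiceless /s/, voiced /z/.
postalveolar: voiceless /ʃ/, voiced /ʒ/.
retroflex: voiceless /ʂ/, voiced /ʐ/.
Gaps, from front to back: bilabial lacks voiceless (/ɸ/); dental lacks voiced (/ð/).

/ɸ/, /ð/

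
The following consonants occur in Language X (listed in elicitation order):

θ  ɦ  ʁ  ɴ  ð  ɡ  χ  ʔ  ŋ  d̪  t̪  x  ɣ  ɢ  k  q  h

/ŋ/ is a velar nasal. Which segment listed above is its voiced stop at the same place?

The voiced stop at the same place is a voiced velar stop — in this inventory, /ɡ/.

/ɡ/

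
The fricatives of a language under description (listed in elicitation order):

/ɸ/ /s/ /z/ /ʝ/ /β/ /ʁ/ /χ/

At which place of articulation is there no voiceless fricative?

place of articulation  voiceless  voiced  
bilabial          ɸ         β       
alveolar          s         z       
palatal           —         ʝ       
uvular            χ         ʁ       
Every place of articulation has a voiceless member except palatal, where /ç/ would be expected.

palatal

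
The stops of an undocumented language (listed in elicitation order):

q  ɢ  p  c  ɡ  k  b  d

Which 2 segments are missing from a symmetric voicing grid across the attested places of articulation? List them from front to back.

place of articulation  voiceless  voiced  
bilabial          p         b       
alveolar          —         d       
palatal           c         —       
velar             k         ɡ       
uvular            q         ɢ       
Gaps, from front to back: alveolar lacks voiceless (/t/); palatal lacks voiced (/ɟ/).

/t/, /ɟ/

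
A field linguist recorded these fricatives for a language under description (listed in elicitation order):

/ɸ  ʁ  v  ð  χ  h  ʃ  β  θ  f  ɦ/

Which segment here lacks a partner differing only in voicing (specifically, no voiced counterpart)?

/ʃ/

Bilabial: /ɸ/ ~ /β/
Labiodental: /f/ ~ /v/
Dental: /θ/ ~ /ð/
Uvular: /χ/ ~ /ʁ/
Glottal: /h/ ~ /ɦ/
Postalveolar: only /ʃ/ (voiceless); no voiced partner.
So /ʃ/ is the unpaired segment.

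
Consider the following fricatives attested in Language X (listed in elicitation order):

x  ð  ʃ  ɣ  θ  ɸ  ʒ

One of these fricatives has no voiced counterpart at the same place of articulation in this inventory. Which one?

/ɸ/

Dental: /θ/ ~ /ð/
Postalveolar: /ʃ/ ~ /ʒ/
Velar: /x/ ~ /ɣ/
Bilabial: only /ɸ/ (voiceless); no voiced partner.
So /ɸ/ is the unpaired segment.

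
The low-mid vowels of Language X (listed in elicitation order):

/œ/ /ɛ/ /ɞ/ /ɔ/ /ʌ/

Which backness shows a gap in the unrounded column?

backness          unrounded  rounded 
front             ɛ         œ       
central           —         ɞ       
back              ʌ         ɔ       
Every backness has an unrounded member except central, where /ɜ/ would be expected.

central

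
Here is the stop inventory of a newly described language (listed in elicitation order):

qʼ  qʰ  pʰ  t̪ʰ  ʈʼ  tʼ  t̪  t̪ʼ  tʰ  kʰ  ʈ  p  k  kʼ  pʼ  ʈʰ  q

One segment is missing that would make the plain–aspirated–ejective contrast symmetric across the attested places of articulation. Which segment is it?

/t/

Plain: /p/ (bilabial), /t̪/ (dental), /ʈ/ (retroflex), /k/ (velar), /q/ (uvular).
Aspirated: /pʰ/ (bilabial), /t̪ʰ/ (dental), /tʰ/ (alveolar), /ʈʰ/ (retroflex), /kʰ/ (velar), /qʰ/ (uvular).
Ejective: /pʼ/ (bilabial), /t̪ʼ/ (dental), /tʼ/ (alveolar), /ʈʼ/ (retroflex), /kʼ/ (velar), /qʼ/ (uvular).
The alveolar row has no plain member, so the gap is the plain alveolar stop /t/.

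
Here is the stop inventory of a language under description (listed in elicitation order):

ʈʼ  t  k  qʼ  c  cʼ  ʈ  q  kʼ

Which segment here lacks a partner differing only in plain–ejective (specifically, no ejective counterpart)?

/t/

Retroflex: /ʈ/ ~ /ʈʼ/
Palatal: /c/ ~ /cʼ/
Velar: /k/ ~ /kʼ/
Uvular: /q/ ~ /qʼ/
Alveolar: only /t/ (plain); no ejective partner.
So /t/ is the unpaired segment.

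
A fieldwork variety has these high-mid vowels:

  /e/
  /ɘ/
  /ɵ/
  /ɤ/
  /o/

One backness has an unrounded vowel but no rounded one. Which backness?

Unrounded: /e/ (front), /ɘ/ (central), /ɤ/ (back).
Rounded: /ɵ/ (central), /o/ (back).
Every backness has a rounded member except front, where /ø/ would be expected.

front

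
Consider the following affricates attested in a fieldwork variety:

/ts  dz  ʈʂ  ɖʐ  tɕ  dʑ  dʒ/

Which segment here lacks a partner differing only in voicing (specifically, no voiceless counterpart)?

/dʒ/

Alveolar: /ts/ ~ /dz/
Retroflex: /ʈʂ/ ~ /ɖʐ/
Alveolo-palatal: /tɕ/ ~ /dʑ/
Postalveolar: only /dʒ/ (voiced); no voiceless partner.
So /dʒ/ is the unpaired segment.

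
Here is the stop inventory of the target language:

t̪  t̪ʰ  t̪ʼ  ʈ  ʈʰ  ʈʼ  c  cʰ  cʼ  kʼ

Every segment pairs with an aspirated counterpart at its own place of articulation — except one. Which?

/kʼ/

Dental: /t̪/ ~ /t̪ʰ/ ~ /t̪ʼ/
Retroflex: /ʈ/ ~ /ʈʰ/ ~ /ʈʼ/
Palatal: /c/ ~ /cʰ/ ~ /cʼ/
Velar: only /kʼ/ (ejective); no aspirated partner.
So /kʼ/ is the unpaired segment.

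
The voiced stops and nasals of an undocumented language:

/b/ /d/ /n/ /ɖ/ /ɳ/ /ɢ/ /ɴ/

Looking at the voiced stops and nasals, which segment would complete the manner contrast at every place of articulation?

Oral stop: /b/ (bilabial), /d/ (alveolar), /ɖ/ (retroflex), /ɢ/ (uvular).
Nasal: /n/ (alveolar), /ɳ/ (retroflex), /ɴ/ (uvular).
The bilabial row has no nasal member, so the gap is the bilabial nasal /m/.

/m/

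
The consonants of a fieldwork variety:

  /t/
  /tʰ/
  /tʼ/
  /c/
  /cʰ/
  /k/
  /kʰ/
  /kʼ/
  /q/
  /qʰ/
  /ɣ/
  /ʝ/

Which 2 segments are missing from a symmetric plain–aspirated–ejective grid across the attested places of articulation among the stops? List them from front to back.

/cʼ/, /qʼ/

place of articulation  plain     aspirated  ejective
alveolar          t         tʰ        tʼ      
palatal           c         cʰ        —       
velar             k         kʰ        kʼ      
uvular            q         qʰ        —       
Gaps, from front to back: palatal lacks ejective (/cʼ/); uvular lacks ejective (/qʼ/).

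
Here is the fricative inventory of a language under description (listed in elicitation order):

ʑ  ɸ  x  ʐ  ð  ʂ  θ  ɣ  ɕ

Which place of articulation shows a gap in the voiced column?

Voiceless: /ɸ/ (bilabial), /θ/ (dental), /ʂ/ (retroflex), /ɕ/ (alveolo-palatal), /x/ (velar).
Voiced: /ð/ (dental), /ʐ/ (retroflex), /ʑ/ (alveolo-palatal), /ɣ/ (velar).
Every place of articulation has a voiced member except bilabial, where /β/ would be expected.

bilabial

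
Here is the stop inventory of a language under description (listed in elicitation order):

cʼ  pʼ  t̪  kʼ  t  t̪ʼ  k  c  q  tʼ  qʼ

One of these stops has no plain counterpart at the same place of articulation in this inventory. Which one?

Dental: /t̪/ ~ /t̪ʼ/
Alveolar: /t/ ~ /tʼ/
Palatal: /c/ ~ /cʼ/
Velar: /k/ ~ /kʼ/
Uvular: /q/ ~ /qʼ/
Bilabial: only /pʼ/ (ejective); no plain partner.
So /pʼ/ is the unpaired segment.

/pʼ/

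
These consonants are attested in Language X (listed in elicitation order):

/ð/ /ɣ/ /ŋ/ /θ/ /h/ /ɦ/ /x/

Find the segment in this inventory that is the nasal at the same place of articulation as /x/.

/ŋ/

/x/ is a voiceless velar fricative.
The nasal at the same place is a velar nasal — in this inventory, /ŋ/.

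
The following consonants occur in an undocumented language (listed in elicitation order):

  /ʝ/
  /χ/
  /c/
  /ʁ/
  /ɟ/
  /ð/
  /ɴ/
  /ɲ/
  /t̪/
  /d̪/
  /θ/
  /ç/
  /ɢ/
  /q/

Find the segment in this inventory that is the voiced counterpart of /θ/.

/ð/

/θ/ is a voiceless dental fricative.
The voiced counterpart is a voiced dental fricative — in this inventory, /ð/.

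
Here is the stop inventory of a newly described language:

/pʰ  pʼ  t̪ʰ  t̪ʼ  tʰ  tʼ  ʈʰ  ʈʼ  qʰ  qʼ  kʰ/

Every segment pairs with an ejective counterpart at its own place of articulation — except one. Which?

Bilabial: /pʰ/ ~ /pʼ/
Dental: /t̪ʰ/ ~ /t̪ʼ/
Alveolar: /tʰ/ ~ /tʼ/
Retroflex: /ʈʰ/ ~ /ʈʼ/
Uvular: /qʰ/ ~ /qʼ/
Velar: only /kʰ/ (aspirated); no ejective partner.
So /kʰ/ is the unpaired segment.

/kʰ/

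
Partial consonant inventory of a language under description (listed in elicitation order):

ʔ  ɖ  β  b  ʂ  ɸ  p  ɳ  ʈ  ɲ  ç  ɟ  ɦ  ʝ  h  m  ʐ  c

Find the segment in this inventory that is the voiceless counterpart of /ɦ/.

/ɦ/ is a voiced glottal fricative.
The voiceless counterpart is a voiceless glottal fricative — in this inventory, /h/.

/h/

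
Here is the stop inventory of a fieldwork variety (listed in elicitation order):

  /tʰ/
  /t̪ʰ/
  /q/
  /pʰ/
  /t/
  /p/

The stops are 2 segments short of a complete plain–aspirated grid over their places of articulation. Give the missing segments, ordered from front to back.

bilabial: plain /p/, aspirated /pʰ/.
dental: plain —, aspirated /t̪ʰ/.
alveolar: plain /t/, aspirated /tʰ/.
uvular: plain /q/, aspirated —.
Gaps, from front to back: dental lacks plain (/t̪/); uvular lacks aspirated (/qʰ/).

/t̪/, /qʰ/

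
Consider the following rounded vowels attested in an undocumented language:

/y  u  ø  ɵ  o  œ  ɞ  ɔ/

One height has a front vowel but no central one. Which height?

high

high: front /y/, central —, back /u/.
high-mid: front /ø/, central /ɵ/, back /o/.
low-mid: front /œ/, central /ɞ/, back /ɔ/.
Every height has a central member except high, where /ʉ/ would be expected.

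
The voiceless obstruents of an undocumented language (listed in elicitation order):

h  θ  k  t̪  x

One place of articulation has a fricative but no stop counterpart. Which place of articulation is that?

glottal

dental: stop /t̪/, fricative /θ/.
velar: stop /k/, fricative /x/.
glottal: stop —, fricative /h/.
Every place of articulation has a stop member except glottal, where /ʔ/ would be expected.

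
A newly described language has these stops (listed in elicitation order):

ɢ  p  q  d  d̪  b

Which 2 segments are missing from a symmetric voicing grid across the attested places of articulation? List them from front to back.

/t̪/, /t/

Voiceless: /p/ (bilabial), /q/ (uvular).
Voiced: /b/ (bilabial), /d̪/ (dental), /d/ (alveolar), /ɢ/ (uvular).
Gaps, from front to back: dental lacks voiceless (/t̪/); alveolar lacks voiceless (/t/).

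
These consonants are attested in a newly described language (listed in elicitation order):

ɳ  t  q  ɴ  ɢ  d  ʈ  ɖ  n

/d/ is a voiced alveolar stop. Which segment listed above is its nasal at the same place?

The nasal at the same place is an alveolar nasal — in this inventory, /n/.

/n/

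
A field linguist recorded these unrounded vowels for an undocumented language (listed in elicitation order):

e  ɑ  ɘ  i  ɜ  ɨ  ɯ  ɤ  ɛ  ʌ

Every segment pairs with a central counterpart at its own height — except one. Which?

/ɑ/

High: /i/ ~ /ɨ/ ~ /ɯ/
High-mid: /e/ ~ /ɘ/ ~ /ɤ/
Low-mid: /ɛ/ ~ /ɜ/ ~ /ʌ/
Low: only /ɑ/ (back); no central partner.
So /ɑ/ is the unpaired segment.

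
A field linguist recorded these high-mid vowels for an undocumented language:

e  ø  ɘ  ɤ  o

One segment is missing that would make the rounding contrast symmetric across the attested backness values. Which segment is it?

/ɵ/

backness          unrounded  rounded 
front             e         ø       
central           ɘ         —       
back              ɤ         o       
The central row has no rounded member, so the gap is the central rounded vowel /ɵ/.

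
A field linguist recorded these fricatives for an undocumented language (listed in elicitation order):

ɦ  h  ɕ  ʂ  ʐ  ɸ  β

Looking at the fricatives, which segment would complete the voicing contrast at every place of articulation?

/ʑ/

place of articulation  voiceless  voiced  
bilabial          ɸ         β       
retroflex         ʂ         ʐ       
alveolo-palatal   ɕ         —       
glottal           h         ɦ       
The alveolo-palatal row has no voiced member, so the gap is the voiced alveolo-palatal fricative /ʑ/.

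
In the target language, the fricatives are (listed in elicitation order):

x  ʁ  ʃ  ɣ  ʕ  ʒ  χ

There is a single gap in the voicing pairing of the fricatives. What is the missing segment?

postalveolar: voiceless /ʃ/, voiced /ʒ/.
velar: voiceless /x/, voiced /ɣ/.
uvular: voiceless /χ/, voiced /ʁ/.
pharyngeal: voiceless —, voiced /ʕ/.
The pharyngeal row has no voiceless member, so the gap is the voiceless pharyngeal fricative /ħ/.

/ħ/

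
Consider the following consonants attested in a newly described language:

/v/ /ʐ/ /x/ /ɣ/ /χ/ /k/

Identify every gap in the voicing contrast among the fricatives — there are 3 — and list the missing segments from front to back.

place of articulation  voiceless  voiced  
labiodental       —         v       
retroflex         —         ʐ       
velar             x         ɣ       
uvular            χ         —       
Gaps, from front to back: labiodental lacks voiceless (/f/); retroflex lacks voiceless (/ʂ/); uvular lacks voiced (/ʁ/).

/f/, /ʂ/, /ʁ/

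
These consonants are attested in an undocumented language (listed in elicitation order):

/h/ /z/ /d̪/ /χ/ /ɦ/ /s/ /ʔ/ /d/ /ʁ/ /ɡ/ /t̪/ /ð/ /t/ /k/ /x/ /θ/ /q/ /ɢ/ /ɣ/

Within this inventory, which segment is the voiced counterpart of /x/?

/x/ is a voiceless velar fricative.
The voiced counterpart is a voiced velar fricative — in this inventory, /ɣ/.

/ɣ/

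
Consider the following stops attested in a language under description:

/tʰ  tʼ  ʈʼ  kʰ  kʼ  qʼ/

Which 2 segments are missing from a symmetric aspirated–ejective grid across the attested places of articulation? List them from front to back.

/ʈʰ/, /qʰ/

place of articulation  aspirated  ejective
alveolar          tʰ        tʼ      
retroflex         —         ʈʼ      
velar             kʰ        kʼ      
uvular            —         qʼ      
Gaps, from front to back: retroflex lacks aspirated (/ʈʰ/); uvular lacks aspirated (/qʰ/).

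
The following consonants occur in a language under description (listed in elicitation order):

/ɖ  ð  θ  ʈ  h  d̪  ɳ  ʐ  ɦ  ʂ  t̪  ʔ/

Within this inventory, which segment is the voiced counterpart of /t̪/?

/t̪/ is a voiceless dental stop.
The voiced counterpart is a voiced dental stop — in this inventory, /d̪/.

/d̪/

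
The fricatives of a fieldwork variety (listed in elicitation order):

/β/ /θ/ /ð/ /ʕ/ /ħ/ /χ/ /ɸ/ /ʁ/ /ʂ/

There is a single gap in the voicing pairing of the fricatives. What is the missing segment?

/ʐ/

bilabial: voiceless /ɸ/, voiced /β/.
dental: voiceless /θ/, voiced /ð/.
retroflex: voiceless /ʂ/, voiced —.
uvular: voiceless /χ/, voiced /ʁ/.
pharyngeal: voiceless /ħ/, voiced /ʕ/.
The retroflex row has no voiced member, so the gap is the voiced retroflex fricative /ʐ/.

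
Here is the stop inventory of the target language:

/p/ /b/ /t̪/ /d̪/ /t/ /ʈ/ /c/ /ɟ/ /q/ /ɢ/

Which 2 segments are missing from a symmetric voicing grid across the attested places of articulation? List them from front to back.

/d/, /ɖ/

place of articulation  voiceless  voiced  
bilabial          p         b       
dental            t̪        d̪      
alveolar          t         —       
retroflex         ʈ         —       
palatal           c         ɟ       
uvular            q         ɢ       
Gaps, from front to back: alveolar lacks voiced (/d/); retroflex lacks voiced (/ɖ/).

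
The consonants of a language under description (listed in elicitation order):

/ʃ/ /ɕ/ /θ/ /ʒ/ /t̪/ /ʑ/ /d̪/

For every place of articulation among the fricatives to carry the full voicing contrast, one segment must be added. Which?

place of articulation  voiceless  voiced  
dental            θ         —       
postalveolar      ʃ         ʒ       
alveolo-palatal   ɕ         ʑ       
The dental row has no voiced member, so the gap is the voiced dental fricative /ð/.

/ð/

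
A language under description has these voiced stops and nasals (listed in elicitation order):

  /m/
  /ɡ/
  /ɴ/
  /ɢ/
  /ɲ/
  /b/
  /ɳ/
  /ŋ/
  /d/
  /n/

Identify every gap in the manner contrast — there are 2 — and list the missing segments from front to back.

bilabial: oral stop /b/, nasal /m/.
alveolar: oral stop /d/, nasal /n/.
retroflex: oral stop —, nasal /ɳ/.
palatal: oral stop —, nasal /ɲ/.
velar: oral stop /ɡ/, nasal /ŋ/.
uvular: oral stop /ɢ/, nasal /ɴ/.
Gaps, from front to back: retroflex lacks oral stop (/ɖ/); palatal lacks oral stop (/ɟ/).

/ɖ/, /ɟ/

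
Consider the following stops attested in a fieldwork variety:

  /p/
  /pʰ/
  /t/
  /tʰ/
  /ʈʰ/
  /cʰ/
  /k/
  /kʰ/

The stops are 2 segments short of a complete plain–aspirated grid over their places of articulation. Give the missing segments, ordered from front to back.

/ʈ/, /c/

Plain: /p/ (bilabial), /t/ (alveolar), /k/ (velar).
Aspirated: /pʰ/ (bilabial), /tʰ/ (alveolar), /ʈʰ/ (retroflex), /cʰ/ (palatal), /kʰ/ (velar).
Gaps, from front to back: retroflex lacks plain (/ʈ/); palatal lacks plain (/c/).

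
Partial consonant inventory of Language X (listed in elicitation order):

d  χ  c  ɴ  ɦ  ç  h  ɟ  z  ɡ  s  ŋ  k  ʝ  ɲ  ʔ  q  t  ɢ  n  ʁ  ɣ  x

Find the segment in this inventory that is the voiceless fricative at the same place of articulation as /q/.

/χ/

/q/ is a voiceless uvular stop.
The voiceless fricative at the same place is a voiceless uvular fricative — in this inventory, /χ/.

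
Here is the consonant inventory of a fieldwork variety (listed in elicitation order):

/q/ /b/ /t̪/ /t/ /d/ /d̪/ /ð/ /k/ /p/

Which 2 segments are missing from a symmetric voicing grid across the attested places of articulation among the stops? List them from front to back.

/ɡ/, /ɢ/

Voiceless: /p/ (bilabial), /t̪/ (dental), /t/ (alveolar), /k/ (velar), /q/ (uvular).
Voiced: /b/ (bilabial), /d̪/ (dental), /d/ (alveolar).
Gaps, from front to back: velar lacks voiced (/ɡ/); uvular lacks voiced (/ɢ/).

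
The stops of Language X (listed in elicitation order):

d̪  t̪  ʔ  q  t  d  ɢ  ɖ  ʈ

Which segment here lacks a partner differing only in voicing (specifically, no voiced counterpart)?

/ʔ/

Dental: /t̪/ ~ /d̪/
Alveolar: /t/ ~ /d/
Retroflex: /ʈ/ ~ /ɖ/
Uvular: /q/ ~ /ɢ/
Glottal: only /ʔ/ (voiceless); no voiced partner.
So /ʔ/ is the unpaired segment.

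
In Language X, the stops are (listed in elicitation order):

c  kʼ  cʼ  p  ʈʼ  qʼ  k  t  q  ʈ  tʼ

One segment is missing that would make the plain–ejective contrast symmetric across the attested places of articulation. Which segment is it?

Plain: /p/ (bilabial), /t/ (alveolar), /ʈ/ (retroflex), /c/ (palatal), /k/ (velar), /q/ (uvular).
Ejective: /tʼ/ (alveolar), /ʈʼ/ (retroflex), /cʼ/ (palatal), /kʼ/ (velar), /qʼ/ (uvular).
The bilabial row has no ejective member, so the gap is the ejective bilabial stop /pʼ/.

/pʼ/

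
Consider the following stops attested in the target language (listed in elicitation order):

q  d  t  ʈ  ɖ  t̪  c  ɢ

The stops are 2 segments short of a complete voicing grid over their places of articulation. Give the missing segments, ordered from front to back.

/d̪/, /ɟ/

place of articulation  voiceless  voiced  
dental            t̪        —       
alveolar          t         d       
retroflex         ʈ         ɖ       
palatal           c         —       
uvular            q         ɢ       
Gaps, from front to back: dental lacks voiced (/d̪/); palatal lacks voiced (/ɟ/).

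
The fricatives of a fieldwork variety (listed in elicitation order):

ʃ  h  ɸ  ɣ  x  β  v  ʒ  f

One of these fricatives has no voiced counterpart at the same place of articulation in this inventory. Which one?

Bilabial: /ɸ/ ~ /β/
Labiodental: /f/ ~ /v/
Postalveolar: /ʃ/ ~ /ʒ/
Velar: /x/ ~ /ɣ/
Glottal: only /h/ (voiceless); no voiced partner.
So /h/ is the unpaired segment.

/h/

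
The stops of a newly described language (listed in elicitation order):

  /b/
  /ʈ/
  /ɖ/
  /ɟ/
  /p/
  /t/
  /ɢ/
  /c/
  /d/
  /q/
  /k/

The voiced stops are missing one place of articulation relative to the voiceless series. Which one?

Voiceless: /p/ (bilabial), /t/ (alveolar), /ʈ/ (retroflex), /c/ (palatal), /k/ (velar), /q/ (uvular).
Voiced: /b/ (bilabial), /d/ (alveolar), /ɖ/ (retroflex), /ɟ/ (palatal), /ɢ/ (uvular).
Every place of articulation has a voiced member except velar, where /ɡ/ would be expected.

velar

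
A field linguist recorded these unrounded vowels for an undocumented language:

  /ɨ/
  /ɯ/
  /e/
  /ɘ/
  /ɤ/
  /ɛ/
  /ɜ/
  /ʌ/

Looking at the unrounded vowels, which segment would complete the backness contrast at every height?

/i/

height            front     central   back    
high              —         ɨ         ɯ       
high-mid          e         ɘ         ɤ       
low-mid           ɛ         ɜ         ʌ       
The high row has no front member, so the gap is the high front unrounded vowel /i/.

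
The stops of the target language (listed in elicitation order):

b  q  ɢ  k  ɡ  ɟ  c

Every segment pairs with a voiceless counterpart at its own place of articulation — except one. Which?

/b/

Palatal: /c/ ~ /ɟ/
Velar: /k/ ~ /ɡ/
Uvular: /q/ ~ /ɢ/
Bilabial: only /b/ (voiced); no voiceless partner.
So /b/ is the unpaired segment.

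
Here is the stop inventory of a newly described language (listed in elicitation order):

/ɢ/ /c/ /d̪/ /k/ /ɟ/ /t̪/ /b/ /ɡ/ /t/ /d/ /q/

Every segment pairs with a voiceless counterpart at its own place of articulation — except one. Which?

/b/

Dental: /t̪/ ~ /d̪/
Alveolar: /t/ ~ /d/
Palatal: /c/ ~ /ɟ/
Velar: /k/ ~ /ɡ/
Uvular: /q/ ~ /ɢ/
Bilabial: only /b/ (voiced); no voiceless partner.
So /b/ is the unpaired segment.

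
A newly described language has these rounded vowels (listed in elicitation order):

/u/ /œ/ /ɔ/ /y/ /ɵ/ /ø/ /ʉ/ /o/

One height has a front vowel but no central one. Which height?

low-mid

high: front /y/, central /ʉ/, back /u/.
high-mid: front /ø/, central /ɵ/, back /o/.
low-mid: front /œ/, central —, back /ɔ/.
Every height has a central member except low-mid, where /ɞ/ would be expected.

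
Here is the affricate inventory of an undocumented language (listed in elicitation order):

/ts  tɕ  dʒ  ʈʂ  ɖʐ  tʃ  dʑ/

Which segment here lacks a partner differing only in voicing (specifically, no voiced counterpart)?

Postalveolar: /tʃ/ ~ /dʒ/
Retroflex: /ʈʂ/ ~ /ɖʐ/
Alveolo-palatal: /tɕ/ ~ /dʑ/
Alveolar: only /ts/ (voiceless); no voiced partner.
So /ts/ is the unpaired segment.

/ts/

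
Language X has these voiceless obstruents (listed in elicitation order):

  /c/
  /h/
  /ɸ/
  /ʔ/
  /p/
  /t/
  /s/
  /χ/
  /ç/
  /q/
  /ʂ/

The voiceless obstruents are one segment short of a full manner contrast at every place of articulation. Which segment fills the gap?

/ʈ/

place of articulation  stop      fricative
bilabial          p         ɸ       
alveolar          t         s       
retroflex         —         ʂ       
palatal           c         ç       
uvular            q         χ       
glottal           ʔ         h       
The retroflex row has no stop member, so the gap is the retroflex stop /ʈ/.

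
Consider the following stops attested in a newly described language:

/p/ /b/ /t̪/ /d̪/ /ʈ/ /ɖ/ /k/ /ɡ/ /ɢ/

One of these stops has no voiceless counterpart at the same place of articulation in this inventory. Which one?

/ɢ/

Bilabial: /p/ ~ /b/
Dental: /t̪/ ~ /d̪/
Retroflex: /ʈ/ ~ /ɖ/
Velar: /k/ ~ /ɡ/
Uvular: only /ɢ/ (voiced); no voiceless partner.
So /ɢ/ is the unpaired segment.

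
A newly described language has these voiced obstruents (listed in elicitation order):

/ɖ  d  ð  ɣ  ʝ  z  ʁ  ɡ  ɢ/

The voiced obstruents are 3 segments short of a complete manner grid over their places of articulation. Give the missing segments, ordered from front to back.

/d̪/, /ʐ/, /ɟ/

dental: stop —, fricative /ð/.
alveolar: stop /d/, fricative /z/.
retroflex: stop /ɖ/, fricative —.
palatal: stop —, fricative /ʝ/.
velar: stop /ɡ/, fricative /ɣ/.
uvular: stop /ɢ/, fricative /ʁ/.
Gaps, from front to back: dental lacks stop (/d̪/); retroflex lacks fricative (/ʐ/); palatal lacks stop (/ɟ/).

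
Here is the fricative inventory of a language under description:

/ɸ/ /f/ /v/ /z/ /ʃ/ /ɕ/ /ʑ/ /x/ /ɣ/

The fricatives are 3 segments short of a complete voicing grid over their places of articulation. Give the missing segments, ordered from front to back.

/β/, /s/, /ʒ/

bilabial: voiceless /ɸ/, voiced —.
labiodental: voiceless /f/, voiced /v/.
alveolar: voiceless —, voiced /z/.
postalveolar: voiceless /ʃ/, voiced —.
alveolo-palatal: voiceless /ɕ/, voiced /ʑ/.
velar: voiceless /x/, voiced /ɣ/.
Gaps, from front to back: bilabial lacks voiced (/β/); alveolar lacks voiceless (/s/); postalveolar lacks voiced (/ʒ/).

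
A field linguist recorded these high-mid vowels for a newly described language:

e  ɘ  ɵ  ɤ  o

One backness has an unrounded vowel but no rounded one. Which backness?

front: unrounded /e/, rounded —.
central: unrounded /ɘ/, rounded /ɵ/.
back: unrounded /ɤ/, rounded /o/.
Every backness has a rounded member except front, where /ø/ would be expected.

front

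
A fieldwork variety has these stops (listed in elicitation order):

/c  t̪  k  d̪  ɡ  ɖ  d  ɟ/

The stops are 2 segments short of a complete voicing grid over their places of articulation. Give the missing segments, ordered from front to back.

/t/, /ʈ/

dental: voiceless /t̪/, voiced /d̪/.
alveolar: voiceless —, voiced /d/.
retroflex: voiceless —, voiced /ɖ/.
palatal: voiceless /c/, voiced /ɟ/.
velar: voiceless /k/, voiced /ɡ/.
Gaps, from front to back: alveolar lacks voiceless (/t/); retroflex lacks voiceless (/ʈ/).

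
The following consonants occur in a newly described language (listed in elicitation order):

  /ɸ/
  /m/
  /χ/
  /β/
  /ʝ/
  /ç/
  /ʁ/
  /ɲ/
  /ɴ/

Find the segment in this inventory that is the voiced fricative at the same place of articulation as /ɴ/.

/ʁ/

/ɴ/ is an uvular nasal.
The voiced fricative at the same place is a voiced uvular fricative — in this inventory, /ʁ/.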